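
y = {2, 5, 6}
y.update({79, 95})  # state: {2, 5, 6, 79, 95}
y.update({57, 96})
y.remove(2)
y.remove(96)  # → {5, 6, 57, 79, 95}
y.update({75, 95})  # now {5, 6, 57, 75, 79, 95}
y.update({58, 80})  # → {5, 6, 57, 58, 75, 79, 80, 95}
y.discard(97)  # {5, 6, 57, 58, 75, 79, 80, 95}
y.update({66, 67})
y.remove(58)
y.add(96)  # {5, 6, 57, 66, 67, 75, 79, 80, 95, 96}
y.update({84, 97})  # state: {5, 6, 57, 66, 67, 75, 79, 80, 84, 95, 96, 97}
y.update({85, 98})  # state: {5, 6, 57, 66, 67, 75, 79, 80, 84, 85, 95, 96, 97, 98}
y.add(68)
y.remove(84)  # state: {5, 6, 57, 66, 67, 68, 75, 79, 80, 85, 95, 96, 97, 98}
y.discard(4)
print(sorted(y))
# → [5, 6, 57, 66, 67, 68, 75, 79, 80, 85, 95, 96, 97, 98]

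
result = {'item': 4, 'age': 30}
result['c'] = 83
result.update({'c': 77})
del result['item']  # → {'age': 30, 'c': 77}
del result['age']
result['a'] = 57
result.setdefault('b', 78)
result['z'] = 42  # {'c': 77, 'a': 57, 'b': 78, 'z': 42}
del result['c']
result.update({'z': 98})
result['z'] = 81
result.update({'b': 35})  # {'a': 57, 'b': 35, 'z': 81}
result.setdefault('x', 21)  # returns 21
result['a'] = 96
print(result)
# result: {'a': 96, 'b': 35, 'z': 81, 'x': 21}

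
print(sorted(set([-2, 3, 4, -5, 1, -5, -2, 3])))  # [-5, -2, 1, 3, 4]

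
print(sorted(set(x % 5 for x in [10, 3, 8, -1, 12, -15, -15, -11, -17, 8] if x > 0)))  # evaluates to [0, 2, 3]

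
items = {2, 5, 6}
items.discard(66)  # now {2, 5, 6}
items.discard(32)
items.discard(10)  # {2, 5, 6}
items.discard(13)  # {2, 5, 6}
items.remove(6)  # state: {2, 5}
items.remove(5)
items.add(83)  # {2, 83}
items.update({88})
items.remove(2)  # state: {83, 88}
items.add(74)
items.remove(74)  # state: {83, 88}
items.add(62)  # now {62, 83, 88}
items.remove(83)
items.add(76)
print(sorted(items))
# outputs [62, 76, 88]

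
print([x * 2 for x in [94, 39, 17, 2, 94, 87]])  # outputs [188, 78, 34, 4, 188, 174]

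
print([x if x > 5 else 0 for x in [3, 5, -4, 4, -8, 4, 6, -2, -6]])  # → [0, 0, 0, 0, 0, 0, 6, 0, 0]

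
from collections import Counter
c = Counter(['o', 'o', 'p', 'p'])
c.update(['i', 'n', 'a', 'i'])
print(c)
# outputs Counter({'o': 2, 'p': 2, 'i': 2, 'n': 1, 'a': 1})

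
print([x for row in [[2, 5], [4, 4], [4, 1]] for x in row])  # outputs [2, 5, 4, 4, 4, 1]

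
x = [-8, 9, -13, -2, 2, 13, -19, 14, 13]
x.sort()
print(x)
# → [-19, -13, -8, -2, 2, 9, 13, 13, 14]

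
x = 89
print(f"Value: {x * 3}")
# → Value: 267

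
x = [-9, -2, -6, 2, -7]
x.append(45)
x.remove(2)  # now [-9, -2, -6, -7, 45]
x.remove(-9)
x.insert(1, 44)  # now [-2, 44, -6, -7, 45]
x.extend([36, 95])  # [-2, 44, -6, -7, 45, 36, 95]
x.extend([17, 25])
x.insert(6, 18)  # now [-2, 44, -6, -7, 45, 36, 18, 95, 17, 25]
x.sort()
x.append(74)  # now [-7, -6, -2, 17, 18, 25, 36, 44, 45, 95, 74]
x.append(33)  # [-7, -6, -2, 17, 18, 25, 36, 44, 45, 95, 74, 33]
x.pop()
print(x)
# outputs [-7, -6, -2, 17, 18, 25, 36, 44, 45, 95, 74]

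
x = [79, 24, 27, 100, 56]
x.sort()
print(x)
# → [24, 27, 56, 79, 100]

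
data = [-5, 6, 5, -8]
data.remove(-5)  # [6, 5, -8]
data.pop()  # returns -8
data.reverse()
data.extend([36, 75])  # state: [5, 6, 36, 75]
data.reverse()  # [75, 36, 6, 5]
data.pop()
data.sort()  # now [6, 36, 75]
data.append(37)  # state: [6, 36, 75, 37]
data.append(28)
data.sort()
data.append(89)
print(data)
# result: [6, 28, 36, 37, 75, 89]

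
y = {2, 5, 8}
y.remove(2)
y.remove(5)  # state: {8}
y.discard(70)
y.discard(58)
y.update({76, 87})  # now {8, 76, 87}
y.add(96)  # {8, 76, 87, 96}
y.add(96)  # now {8, 76, 87, 96}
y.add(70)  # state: {8, 70, 76, 87, 96}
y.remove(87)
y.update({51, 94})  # {8, 51, 70, 76, 94, 96}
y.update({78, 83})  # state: {8, 51, 70, 76, 78, 83, 94, 96}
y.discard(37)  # {8, 51, 70, 76, 78, 83, 94, 96}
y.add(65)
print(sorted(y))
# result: [8, 51, 65, 70, 76, 78, 83, 94, 96]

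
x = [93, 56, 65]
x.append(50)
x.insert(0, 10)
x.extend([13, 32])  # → [10, 93, 56, 65, 50, 13, 32]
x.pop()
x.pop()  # 13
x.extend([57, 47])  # [10, 93, 56, 65, 50, 57, 47]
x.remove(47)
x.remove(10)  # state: [93, 56, 65, 50, 57]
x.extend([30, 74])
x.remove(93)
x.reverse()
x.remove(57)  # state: [74, 30, 50, 65, 56]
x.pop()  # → 56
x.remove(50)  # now [74, 30, 65]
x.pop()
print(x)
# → [74, 30]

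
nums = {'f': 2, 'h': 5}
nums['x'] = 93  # {'f': 2, 'h': 5, 'x': 93}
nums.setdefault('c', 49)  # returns 49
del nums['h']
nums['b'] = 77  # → {'f': 2, 'x': 93, 'c': 49, 'b': 77}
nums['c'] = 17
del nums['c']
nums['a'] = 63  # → {'f': 2, 'x': 93, 'b': 77, 'a': 63}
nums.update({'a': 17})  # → {'f': 2, 'x': 93, 'b': 77, 'a': 17}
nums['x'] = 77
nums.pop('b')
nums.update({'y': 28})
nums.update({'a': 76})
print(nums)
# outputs {'f': 2, 'x': 77, 'a': 76, 'y': 28}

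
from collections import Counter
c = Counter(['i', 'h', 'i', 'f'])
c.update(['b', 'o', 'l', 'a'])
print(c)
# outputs Counter({'i': 2, 'h': 1, 'f': 1, 'b': 1, 'o': 1, 'l': 1, 'a': 1})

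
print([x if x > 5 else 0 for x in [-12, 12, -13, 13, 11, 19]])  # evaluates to [0, 12, 0, 13, 11, 19]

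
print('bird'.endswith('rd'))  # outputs True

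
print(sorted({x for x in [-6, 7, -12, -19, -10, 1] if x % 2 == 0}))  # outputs [-12, -10, -6]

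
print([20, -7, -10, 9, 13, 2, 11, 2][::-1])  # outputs [2, 11, 2, 13, 9, -10, -7, 20]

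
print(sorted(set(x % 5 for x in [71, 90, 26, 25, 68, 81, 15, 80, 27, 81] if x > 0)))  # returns [0, 1, 2, 3]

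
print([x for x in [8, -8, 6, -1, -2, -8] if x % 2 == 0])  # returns [8, -8, 6, -2, -8]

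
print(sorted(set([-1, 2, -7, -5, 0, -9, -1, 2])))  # [-9, -7, -5, -1, 0, 2]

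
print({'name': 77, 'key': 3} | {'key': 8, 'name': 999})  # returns {'name': 999, 'key': 8}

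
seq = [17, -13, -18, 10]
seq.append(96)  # [17, -13, -18, 10, 96]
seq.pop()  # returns 96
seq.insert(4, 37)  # [17, -13, -18, 10, 37]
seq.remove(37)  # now [17, -13, -18, 10]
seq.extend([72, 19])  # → [17, -13, -18, 10, 72, 19]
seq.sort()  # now [-18, -13, 10, 17, 19, 72]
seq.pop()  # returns 72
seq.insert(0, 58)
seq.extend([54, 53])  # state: [58, -18, -13, 10, 17, 19, 54, 53]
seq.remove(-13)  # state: [58, -18, 10, 17, 19, 54, 53]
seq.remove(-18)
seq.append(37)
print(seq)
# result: [58, 10, 17, 19, 54, 53, 37]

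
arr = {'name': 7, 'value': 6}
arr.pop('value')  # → 6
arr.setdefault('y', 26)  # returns 26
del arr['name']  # {'y': 26}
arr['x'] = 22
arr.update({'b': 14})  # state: {'y': 26, 'x': 22, 'b': 14}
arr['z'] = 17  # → {'y': 26, 'x': 22, 'b': 14, 'z': 17}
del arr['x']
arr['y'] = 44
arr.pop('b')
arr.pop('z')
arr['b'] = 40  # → {'y': 44, 'b': 40}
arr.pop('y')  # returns 44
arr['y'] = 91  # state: {'b': 40, 'y': 91}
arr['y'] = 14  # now {'b': 40, 'y': 14}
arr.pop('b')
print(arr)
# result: {'y': 14}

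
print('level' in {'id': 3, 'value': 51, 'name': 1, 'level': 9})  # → True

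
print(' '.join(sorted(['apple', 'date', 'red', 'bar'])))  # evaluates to apple bar date red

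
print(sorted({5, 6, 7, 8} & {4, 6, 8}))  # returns [6, 8]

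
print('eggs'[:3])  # egg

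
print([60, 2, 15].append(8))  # None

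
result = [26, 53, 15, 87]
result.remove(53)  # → [26, 15, 87]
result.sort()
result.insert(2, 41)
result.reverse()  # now [87, 41, 26, 15]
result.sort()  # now [15, 26, 41, 87]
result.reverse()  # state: [87, 41, 26, 15]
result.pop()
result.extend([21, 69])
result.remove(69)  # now [87, 41, 26, 21]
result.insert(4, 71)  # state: [87, 41, 26, 21, 71]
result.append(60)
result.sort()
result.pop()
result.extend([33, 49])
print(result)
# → [21, 26, 41, 60, 71, 33, 49]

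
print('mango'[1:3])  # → an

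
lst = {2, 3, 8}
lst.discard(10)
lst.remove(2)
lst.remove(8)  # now {3}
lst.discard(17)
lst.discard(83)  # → {3}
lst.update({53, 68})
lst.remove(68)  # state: {3, 53}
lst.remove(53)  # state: {3}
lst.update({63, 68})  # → {3, 63, 68}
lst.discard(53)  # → {3, 63, 68}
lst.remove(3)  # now {63, 68}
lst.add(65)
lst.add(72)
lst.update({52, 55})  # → {52, 55, 63, 65, 68, 72}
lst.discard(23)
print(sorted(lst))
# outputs [52, 55, 63, 65, 68, 72]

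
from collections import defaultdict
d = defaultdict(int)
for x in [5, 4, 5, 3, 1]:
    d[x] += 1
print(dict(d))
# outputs {5: 2, 4: 1, 3: 1, 1: 1}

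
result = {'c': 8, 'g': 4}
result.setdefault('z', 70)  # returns 70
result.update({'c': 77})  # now {'c': 77, 'g': 4, 'z': 70}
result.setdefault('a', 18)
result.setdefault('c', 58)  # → 77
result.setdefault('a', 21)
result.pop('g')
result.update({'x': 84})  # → {'c': 77, 'z': 70, 'a': 18, 'x': 84}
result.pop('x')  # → 84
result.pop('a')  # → 18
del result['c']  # {'z': 70}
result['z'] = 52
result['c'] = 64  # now {'z': 52, 'c': 64}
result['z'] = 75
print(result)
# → {'z': 75, 'c': 64}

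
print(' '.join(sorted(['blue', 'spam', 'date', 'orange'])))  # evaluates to blue date orange spam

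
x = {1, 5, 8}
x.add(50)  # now {1, 5, 8, 50}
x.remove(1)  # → {5, 8, 50}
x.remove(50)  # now {5, 8}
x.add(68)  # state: {5, 8, 68}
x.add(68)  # {5, 8, 68}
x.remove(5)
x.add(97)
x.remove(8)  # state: {68, 97}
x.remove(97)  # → {68}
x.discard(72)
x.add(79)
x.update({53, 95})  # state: {53, 68, 79, 95}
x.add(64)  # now {53, 64, 68, 79, 95}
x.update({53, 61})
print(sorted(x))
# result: [53, 61, 64, 68, 79, 95]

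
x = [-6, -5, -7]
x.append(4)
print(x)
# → [-6, -5, -7, 4]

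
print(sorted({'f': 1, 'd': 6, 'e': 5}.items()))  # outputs [('d', 6), ('e', 5), ('f', 1)]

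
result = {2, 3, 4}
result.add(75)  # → {2, 3, 4, 75}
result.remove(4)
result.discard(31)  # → {2, 3, 75}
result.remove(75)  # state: {2, 3}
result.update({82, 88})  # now {2, 3, 82, 88}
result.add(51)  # {2, 3, 51, 82, 88}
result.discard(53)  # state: {2, 3, 51, 82, 88}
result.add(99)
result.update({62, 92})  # {2, 3, 51, 62, 82, 88, 92, 99}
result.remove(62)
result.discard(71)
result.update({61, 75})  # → {2, 3, 51, 61, 75, 82, 88, 92, 99}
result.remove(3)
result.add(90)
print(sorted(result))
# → [2, 51, 61, 75, 82, 88, 90, 92, 99]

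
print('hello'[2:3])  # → l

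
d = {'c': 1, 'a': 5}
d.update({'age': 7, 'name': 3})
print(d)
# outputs {'c': 1, 'a': 5, 'age': 7, 'name': 3}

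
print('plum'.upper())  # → PLUM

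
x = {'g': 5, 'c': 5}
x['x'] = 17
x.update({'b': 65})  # {'g': 5, 'c': 5, 'x': 17, 'b': 65}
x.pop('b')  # 65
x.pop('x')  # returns 17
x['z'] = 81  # {'g': 5, 'c': 5, 'z': 81}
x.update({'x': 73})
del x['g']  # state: {'c': 5, 'z': 81, 'x': 73}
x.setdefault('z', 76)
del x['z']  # {'c': 5, 'x': 73}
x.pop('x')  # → 73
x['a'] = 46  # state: {'c': 5, 'a': 46}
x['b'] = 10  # {'c': 5, 'a': 46, 'b': 10}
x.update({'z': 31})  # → {'c': 5, 'a': 46, 'b': 10, 'z': 31}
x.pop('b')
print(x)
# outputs {'c': 5, 'a': 46, 'z': 31}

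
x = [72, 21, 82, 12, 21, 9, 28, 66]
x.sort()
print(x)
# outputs [9, 12, 21, 21, 28, 66, 72, 82]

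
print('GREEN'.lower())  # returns green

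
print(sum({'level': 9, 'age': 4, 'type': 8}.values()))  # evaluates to 21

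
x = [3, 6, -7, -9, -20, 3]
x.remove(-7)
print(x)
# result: [3, 6, -9, -20, 3]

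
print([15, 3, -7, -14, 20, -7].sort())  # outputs None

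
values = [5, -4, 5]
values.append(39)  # [5, -4, 5, 39]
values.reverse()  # [39, 5, -4, 5]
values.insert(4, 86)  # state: [39, 5, -4, 5, 86]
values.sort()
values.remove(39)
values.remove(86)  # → [-4, 5, 5]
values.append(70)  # [-4, 5, 5, 70]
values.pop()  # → 70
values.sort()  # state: [-4, 5, 5]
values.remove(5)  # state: [-4, 5]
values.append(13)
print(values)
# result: [-4, 5, 13]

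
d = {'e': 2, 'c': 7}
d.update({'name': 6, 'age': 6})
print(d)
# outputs {'e': 2, 'c': 7, 'name': 6, 'age': 6}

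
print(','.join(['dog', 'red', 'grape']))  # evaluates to dog,red,grape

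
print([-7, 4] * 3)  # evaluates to [-7, 4, -7, 4, -7, 4]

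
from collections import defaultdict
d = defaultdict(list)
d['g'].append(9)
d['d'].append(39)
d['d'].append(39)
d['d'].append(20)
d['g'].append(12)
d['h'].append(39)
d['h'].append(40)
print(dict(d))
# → {'g': [9, 12], 'd': [39, 39, 20], 'h': [39, 40]}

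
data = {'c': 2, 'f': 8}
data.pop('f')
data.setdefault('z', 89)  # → 89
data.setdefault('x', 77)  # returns 77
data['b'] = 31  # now {'c': 2, 'z': 89, 'x': 77, 'b': 31}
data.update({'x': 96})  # {'c': 2, 'z': 89, 'x': 96, 'b': 31}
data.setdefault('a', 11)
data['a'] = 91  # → {'c': 2, 'z': 89, 'x': 96, 'b': 31, 'a': 91}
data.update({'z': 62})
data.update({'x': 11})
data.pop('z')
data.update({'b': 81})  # {'c': 2, 'x': 11, 'b': 81, 'a': 91}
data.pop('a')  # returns 91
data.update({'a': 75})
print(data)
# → {'c': 2, 'x': 11, 'b': 81, 'a': 75}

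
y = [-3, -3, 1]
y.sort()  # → [-3, -3, 1]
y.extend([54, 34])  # [-3, -3, 1, 54, 34]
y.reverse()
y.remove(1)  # [34, 54, -3, -3]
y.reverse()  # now [-3, -3, 54, 34]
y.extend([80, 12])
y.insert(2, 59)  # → [-3, -3, 59, 54, 34, 80, 12]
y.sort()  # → [-3, -3, 12, 34, 54, 59, 80]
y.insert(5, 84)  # [-3, -3, 12, 34, 54, 84, 59, 80]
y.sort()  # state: [-3, -3, 12, 34, 54, 59, 80, 84]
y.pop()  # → 84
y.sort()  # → [-3, -3, 12, 34, 54, 59, 80]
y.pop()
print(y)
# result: [-3, -3, 12, 34, 54, 59]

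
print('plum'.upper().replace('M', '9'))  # PLU9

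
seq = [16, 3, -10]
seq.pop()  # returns -10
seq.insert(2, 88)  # [16, 3, 88]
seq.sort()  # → [3, 16, 88]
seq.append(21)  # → [3, 16, 88, 21]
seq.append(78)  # [3, 16, 88, 21, 78]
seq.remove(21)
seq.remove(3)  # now [16, 88, 78]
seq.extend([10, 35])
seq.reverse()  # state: [35, 10, 78, 88, 16]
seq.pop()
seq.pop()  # 88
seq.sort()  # [10, 35, 78]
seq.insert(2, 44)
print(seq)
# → [10, 35, 44, 78]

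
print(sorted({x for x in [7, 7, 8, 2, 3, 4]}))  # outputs [2, 3, 4, 7, 8]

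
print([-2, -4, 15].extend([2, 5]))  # None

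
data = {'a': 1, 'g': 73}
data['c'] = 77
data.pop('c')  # 77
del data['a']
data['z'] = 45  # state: {'g': 73, 'z': 45}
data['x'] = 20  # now {'g': 73, 'z': 45, 'x': 20}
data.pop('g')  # 73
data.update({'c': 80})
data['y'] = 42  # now {'z': 45, 'x': 20, 'c': 80, 'y': 42}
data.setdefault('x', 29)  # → 20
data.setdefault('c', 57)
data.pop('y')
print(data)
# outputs {'z': 45, 'x': 20, 'c': 80}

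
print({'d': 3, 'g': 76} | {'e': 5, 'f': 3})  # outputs {'d': 3, 'g': 76, 'e': 5, 'f': 3}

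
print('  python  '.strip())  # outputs python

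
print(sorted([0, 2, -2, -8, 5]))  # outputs [-8, -2, 0, 2, 5]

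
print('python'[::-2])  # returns nhy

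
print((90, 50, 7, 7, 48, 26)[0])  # 90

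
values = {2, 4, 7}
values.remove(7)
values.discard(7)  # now {2, 4}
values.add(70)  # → {2, 4, 70}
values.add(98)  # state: {2, 4, 70, 98}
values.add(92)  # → {2, 4, 70, 92, 98}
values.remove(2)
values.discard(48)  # {4, 70, 92, 98}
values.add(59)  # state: {4, 59, 70, 92, 98}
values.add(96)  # {4, 59, 70, 92, 96, 98}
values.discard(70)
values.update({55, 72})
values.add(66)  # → {4, 55, 59, 66, 72, 92, 96, 98}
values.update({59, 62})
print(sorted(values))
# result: [4, 55, 59, 62, 66, 72, 92, 96, 98]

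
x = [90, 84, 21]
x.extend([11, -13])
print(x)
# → [90, 84, 21, 11, -13]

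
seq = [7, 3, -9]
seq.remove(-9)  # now [7, 3]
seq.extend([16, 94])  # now [7, 3, 16, 94]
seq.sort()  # [3, 7, 16, 94]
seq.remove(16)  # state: [3, 7, 94]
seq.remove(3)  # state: [7, 94]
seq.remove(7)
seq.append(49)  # [94, 49]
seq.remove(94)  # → [49]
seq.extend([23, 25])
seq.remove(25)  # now [49, 23]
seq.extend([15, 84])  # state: [49, 23, 15, 84]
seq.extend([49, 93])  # [49, 23, 15, 84, 49, 93]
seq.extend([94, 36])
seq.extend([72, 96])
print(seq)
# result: [49, 23, 15, 84, 49, 93, 94, 36, 72, 96]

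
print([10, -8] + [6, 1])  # [10, -8, 6, 1]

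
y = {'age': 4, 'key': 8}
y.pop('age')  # 4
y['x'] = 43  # {'key': 8, 'x': 43}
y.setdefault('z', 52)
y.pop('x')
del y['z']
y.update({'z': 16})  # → {'key': 8, 'z': 16}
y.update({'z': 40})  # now {'key': 8, 'z': 40}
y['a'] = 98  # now {'key': 8, 'z': 40, 'a': 98}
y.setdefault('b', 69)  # 69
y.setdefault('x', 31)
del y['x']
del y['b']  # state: {'key': 8, 'z': 40, 'a': 98}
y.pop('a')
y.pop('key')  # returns 8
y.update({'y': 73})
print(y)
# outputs {'z': 40, 'y': 73}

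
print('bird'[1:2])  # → i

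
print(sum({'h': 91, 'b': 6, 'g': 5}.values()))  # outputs 102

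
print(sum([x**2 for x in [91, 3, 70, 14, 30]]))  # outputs 14286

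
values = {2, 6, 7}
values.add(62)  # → {2, 6, 7, 62}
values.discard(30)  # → {2, 6, 7, 62}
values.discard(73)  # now {2, 6, 7, 62}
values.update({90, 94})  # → {2, 6, 7, 62, 90, 94}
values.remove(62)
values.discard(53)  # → {2, 6, 7, 90, 94}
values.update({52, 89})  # {2, 6, 7, 52, 89, 90, 94}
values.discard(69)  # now {2, 6, 7, 52, 89, 90, 94}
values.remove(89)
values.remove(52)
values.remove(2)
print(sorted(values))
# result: [6, 7, 90, 94]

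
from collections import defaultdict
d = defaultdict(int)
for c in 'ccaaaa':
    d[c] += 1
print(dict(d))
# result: {'c': 2, 'a': 4}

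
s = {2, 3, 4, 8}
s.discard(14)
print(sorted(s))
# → [2, 3, 4, 8]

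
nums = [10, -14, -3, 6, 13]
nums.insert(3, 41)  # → [10, -14, -3, 41, 6, 13]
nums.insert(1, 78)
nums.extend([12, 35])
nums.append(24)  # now [10, 78, -14, -3, 41, 6, 13, 12, 35, 24]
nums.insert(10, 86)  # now [10, 78, -14, -3, 41, 6, 13, 12, 35, 24, 86]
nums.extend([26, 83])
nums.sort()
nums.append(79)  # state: [-14, -3, 6, 10, 12, 13, 24, 26, 35, 41, 78, 83, 86, 79]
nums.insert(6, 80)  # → [-14, -3, 6, 10, 12, 13, 80, 24, 26, 35, 41, 78, 83, 86, 79]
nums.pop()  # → 79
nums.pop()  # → 86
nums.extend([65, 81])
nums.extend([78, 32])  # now [-14, -3, 6, 10, 12, 13, 80, 24, 26, 35, 41, 78, 83, 65, 81, 78, 32]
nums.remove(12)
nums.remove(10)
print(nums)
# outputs [-14, -3, 6, 13, 80, 24, 26, 35, 41, 78, 83, 65, 81, 78, 32]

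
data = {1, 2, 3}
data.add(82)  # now {1, 2, 3, 82}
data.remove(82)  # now {1, 2, 3}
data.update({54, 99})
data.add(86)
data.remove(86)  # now {1, 2, 3, 54, 99}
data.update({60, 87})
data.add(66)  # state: {1, 2, 3, 54, 60, 66, 87, 99}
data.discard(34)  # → {1, 2, 3, 54, 60, 66, 87, 99}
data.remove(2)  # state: {1, 3, 54, 60, 66, 87, 99}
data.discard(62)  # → {1, 3, 54, 60, 66, 87, 99}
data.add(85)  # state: {1, 3, 54, 60, 66, 85, 87, 99}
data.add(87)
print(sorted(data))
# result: [1, 3, 54, 60, 66, 85, 87, 99]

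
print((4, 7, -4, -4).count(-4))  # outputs 2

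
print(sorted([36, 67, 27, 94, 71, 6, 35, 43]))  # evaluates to [6, 27, 35, 36, 43, 67, 71, 94]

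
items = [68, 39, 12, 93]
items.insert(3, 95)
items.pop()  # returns 93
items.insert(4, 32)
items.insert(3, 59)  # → [68, 39, 12, 59, 95, 32]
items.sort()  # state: [12, 32, 39, 59, 68, 95]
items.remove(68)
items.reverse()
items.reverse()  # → [12, 32, 39, 59, 95]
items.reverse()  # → [95, 59, 39, 32, 12]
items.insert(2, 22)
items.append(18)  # [95, 59, 22, 39, 32, 12, 18]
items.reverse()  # [18, 12, 32, 39, 22, 59, 95]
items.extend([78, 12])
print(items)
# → [18, 12, 32, 39, 22, 59, 95, 78, 12]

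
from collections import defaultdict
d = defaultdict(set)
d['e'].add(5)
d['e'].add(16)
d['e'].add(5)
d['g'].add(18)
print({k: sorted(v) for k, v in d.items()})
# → {'e': [5, 16], 'g': [18]}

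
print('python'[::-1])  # nohtyp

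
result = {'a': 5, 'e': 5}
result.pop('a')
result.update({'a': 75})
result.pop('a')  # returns 75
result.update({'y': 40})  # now {'e': 5, 'y': 40}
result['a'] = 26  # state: {'e': 5, 'y': 40, 'a': 26}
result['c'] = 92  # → {'e': 5, 'y': 40, 'a': 26, 'c': 92}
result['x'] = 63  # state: {'e': 5, 'y': 40, 'a': 26, 'c': 92, 'x': 63}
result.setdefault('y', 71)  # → 40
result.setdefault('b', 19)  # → 19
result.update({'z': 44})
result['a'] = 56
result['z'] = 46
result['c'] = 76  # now {'e': 5, 'y': 40, 'a': 56, 'c': 76, 'x': 63, 'b': 19, 'z': 46}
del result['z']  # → {'e': 5, 'y': 40, 'a': 56, 'c': 76, 'x': 63, 'b': 19}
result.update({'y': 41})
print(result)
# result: {'e': 5, 'y': 41, 'a': 56, 'c': 76, 'x': 63, 'b': 19}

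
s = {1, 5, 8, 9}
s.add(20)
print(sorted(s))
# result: [1, 5, 8, 9, 20]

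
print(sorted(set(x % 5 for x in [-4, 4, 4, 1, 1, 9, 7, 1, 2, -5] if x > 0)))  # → [1, 2, 4]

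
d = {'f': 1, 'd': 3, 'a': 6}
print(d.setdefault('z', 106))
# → 106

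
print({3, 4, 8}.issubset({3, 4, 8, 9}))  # True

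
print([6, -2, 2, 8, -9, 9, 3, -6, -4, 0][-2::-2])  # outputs [-4, 3, -9, 2, 6]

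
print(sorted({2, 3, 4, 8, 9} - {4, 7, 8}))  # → [2, 3, 9]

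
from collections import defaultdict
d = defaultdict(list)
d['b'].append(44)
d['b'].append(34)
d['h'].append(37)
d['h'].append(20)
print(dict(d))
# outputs {'b': [44, 34], 'h': [37, 20]}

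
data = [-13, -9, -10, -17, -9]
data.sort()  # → [-17, -13, -10, -9, -9]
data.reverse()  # [-9, -9, -10, -13, -17]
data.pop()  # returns -17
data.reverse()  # [-13, -10, -9, -9]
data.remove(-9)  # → [-13, -10, -9]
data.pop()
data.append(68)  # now [-13, -10, 68]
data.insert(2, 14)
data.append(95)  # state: [-13, -10, 14, 68, 95]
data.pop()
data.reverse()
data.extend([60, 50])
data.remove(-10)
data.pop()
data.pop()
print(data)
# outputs [68, 14, -13]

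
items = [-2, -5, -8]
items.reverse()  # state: [-8, -5, -2]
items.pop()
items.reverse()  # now [-5, -8]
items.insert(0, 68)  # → [68, -5, -8]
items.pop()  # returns -8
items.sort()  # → [-5, 68]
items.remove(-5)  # [68]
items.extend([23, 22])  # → [68, 23, 22]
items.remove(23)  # [68, 22]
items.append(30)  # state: [68, 22, 30]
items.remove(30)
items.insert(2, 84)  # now [68, 22, 84]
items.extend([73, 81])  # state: [68, 22, 84, 73, 81]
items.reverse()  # [81, 73, 84, 22, 68]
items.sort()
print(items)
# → [22, 68, 73, 81, 84]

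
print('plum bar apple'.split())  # ['plum', 'bar', 'apple']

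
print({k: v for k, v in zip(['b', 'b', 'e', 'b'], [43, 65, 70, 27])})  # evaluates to {'b': 27, 'e': 70}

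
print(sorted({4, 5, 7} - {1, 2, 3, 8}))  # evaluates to [4, 5, 7]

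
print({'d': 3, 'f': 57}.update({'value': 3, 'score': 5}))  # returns None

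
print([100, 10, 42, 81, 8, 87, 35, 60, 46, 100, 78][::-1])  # [78, 100, 46, 60, 35, 87, 8, 81, 42, 10, 100]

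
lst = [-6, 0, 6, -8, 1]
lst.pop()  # 1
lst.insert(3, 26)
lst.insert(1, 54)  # [-6, 54, 0, 6, 26, -8]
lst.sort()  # [-8, -6, 0, 6, 26, 54]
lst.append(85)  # [-8, -6, 0, 6, 26, 54, 85]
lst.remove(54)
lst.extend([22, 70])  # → [-8, -6, 0, 6, 26, 85, 22, 70]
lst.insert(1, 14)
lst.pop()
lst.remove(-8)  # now [14, -6, 0, 6, 26, 85, 22]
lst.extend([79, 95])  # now [14, -6, 0, 6, 26, 85, 22, 79, 95]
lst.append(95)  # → [14, -6, 0, 6, 26, 85, 22, 79, 95, 95]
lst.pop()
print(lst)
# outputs [14, -6, 0, 6, 26, 85, 22, 79, 95]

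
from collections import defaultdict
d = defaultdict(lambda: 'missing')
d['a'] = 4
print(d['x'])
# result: missing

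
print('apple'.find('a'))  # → 0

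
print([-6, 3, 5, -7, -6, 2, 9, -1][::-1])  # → [-1, 9, 2, -6, -7, 5, 3, -6]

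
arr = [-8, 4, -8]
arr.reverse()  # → [-8, 4, -8]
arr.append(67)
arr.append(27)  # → [-8, 4, -8, 67, 27]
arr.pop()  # 27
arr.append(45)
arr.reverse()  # [45, 67, -8, 4, -8]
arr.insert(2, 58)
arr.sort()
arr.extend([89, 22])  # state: [-8, -8, 4, 45, 58, 67, 89, 22]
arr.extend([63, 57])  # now [-8, -8, 4, 45, 58, 67, 89, 22, 63, 57]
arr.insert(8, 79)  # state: [-8, -8, 4, 45, 58, 67, 89, 22, 79, 63, 57]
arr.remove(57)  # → [-8, -8, 4, 45, 58, 67, 89, 22, 79, 63]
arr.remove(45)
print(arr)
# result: [-8, -8, 4, 58, 67, 89, 22, 79, 63]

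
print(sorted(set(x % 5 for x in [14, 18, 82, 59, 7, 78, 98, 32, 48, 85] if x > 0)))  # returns [0, 2, 3, 4]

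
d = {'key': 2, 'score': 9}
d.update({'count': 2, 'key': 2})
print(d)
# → {'key': 2, 'score': 9, 'count': 2}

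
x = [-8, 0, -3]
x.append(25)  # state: [-8, 0, -3, 25]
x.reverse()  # [25, -3, 0, -8]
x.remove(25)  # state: [-3, 0, -8]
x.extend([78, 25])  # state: [-3, 0, -8, 78, 25]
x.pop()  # 25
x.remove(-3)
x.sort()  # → [-8, 0, 78]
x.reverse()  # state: [78, 0, -8]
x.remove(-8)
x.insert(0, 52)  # [52, 78, 0]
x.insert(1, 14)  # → [52, 14, 78, 0]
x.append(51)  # [52, 14, 78, 0, 51]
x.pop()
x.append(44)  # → [52, 14, 78, 0, 44]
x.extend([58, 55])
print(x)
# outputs [52, 14, 78, 0, 44, 58, 55]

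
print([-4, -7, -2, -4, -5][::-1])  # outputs [-5, -4, -2, -7, -4]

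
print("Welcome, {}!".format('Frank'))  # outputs Welcome, Frank!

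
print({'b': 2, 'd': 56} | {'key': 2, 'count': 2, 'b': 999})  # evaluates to {'b': 999, 'd': 56, 'key': 2, 'count': 2}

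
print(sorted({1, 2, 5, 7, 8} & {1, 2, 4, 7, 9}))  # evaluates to [1, 2, 7]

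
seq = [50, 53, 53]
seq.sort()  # [50, 53, 53]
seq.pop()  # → 53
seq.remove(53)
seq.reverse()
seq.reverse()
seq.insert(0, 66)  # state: [66, 50]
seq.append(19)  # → [66, 50, 19]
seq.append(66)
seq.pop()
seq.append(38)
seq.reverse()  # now [38, 19, 50, 66]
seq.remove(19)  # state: [38, 50, 66]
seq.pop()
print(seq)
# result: [38, 50]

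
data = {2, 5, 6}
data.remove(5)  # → {2, 6}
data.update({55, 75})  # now {2, 6, 55, 75}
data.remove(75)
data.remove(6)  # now {2, 55}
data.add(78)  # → {2, 55, 78}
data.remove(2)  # {55, 78}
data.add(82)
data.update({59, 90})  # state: {55, 59, 78, 82, 90}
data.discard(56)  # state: {55, 59, 78, 82, 90}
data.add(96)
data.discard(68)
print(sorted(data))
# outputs [55, 59, 78, 82, 90, 96]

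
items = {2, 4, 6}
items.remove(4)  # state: {2, 6}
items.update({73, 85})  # {2, 6, 73, 85}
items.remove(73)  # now {2, 6, 85}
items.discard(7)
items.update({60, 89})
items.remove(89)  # {2, 6, 60, 85}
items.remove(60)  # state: {2, 6, 85}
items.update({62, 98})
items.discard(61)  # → {2, 6, 62, 85, 98}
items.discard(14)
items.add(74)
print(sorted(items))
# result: [2, 6, 62, 74, 85, 98]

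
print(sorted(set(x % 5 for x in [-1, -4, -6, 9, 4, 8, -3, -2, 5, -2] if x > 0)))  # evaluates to [0, 3, 4]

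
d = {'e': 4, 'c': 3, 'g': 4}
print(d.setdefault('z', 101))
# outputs 101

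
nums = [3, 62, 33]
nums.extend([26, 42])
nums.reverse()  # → [42, 26, 33, 62, 3]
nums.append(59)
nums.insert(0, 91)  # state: [91, 42, 26, 33, 62, 3, 59]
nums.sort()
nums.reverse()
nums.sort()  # [3, 26, 33, 42, 59, 62, 91]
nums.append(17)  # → [3, 26, 33, 42, 59, 62, 91, 17]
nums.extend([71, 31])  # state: [3, 26, 33, 42, 59, 62, 91, 17, 71, 31]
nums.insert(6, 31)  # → [3, 26, 33, 42, 59, 62, 31, 91, 17, 71, 31]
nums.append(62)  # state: [3, 26, 33, 42, 59, 62, 31, 91, 17, 71, 31, 62]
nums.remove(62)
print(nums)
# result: [3, 26, 33, 42, 59, 31, 91, 17, 71, 31, 62]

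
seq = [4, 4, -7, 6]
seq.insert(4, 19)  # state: [4, 4, -7, 6, 19]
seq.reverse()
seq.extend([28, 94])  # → [19, 6, -7, 4, 4, 28, 94]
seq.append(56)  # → [19, 6, -7, 4, 4, 28, 94, 56]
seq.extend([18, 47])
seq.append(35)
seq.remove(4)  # [19, 6, -7, 4, 28, 94, 56, 18, 47, 35]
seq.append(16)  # [19, 6, -7, 4, 28, 94, 56, 18, 47, 35, 16]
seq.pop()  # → 16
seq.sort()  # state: [-7, 4, 6, 18, 19, 28, 35, 47, 56, 94]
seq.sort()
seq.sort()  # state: [-7, 4, 6, 18, 19, 28, 35, 47, 56, 94]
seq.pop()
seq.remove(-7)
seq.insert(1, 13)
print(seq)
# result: [4, 13, 6, 18, 19, 28, 35, 47, 56]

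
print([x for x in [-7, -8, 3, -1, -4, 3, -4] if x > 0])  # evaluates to [3, 3]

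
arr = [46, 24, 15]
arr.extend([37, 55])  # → [46, 24, 15, 37, 55]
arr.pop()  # 55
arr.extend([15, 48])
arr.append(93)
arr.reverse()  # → [93, 48, 15, 37, 15, 24, 46]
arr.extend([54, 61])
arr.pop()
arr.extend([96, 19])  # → [93, 48, 15, 37, 15, 24, 46, 54, 96, 19]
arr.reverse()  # [19, 96, 54, 46, 24, 15, 37, 15, 48, 93]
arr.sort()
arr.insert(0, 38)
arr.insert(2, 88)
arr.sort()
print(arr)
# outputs [15, 15, 19, 24, 37, 38, 46, 48, 54, 88, 93, 96]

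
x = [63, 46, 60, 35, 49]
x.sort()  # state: [35, 46, 49, 60, 63]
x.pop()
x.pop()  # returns 60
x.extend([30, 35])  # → [35, 46, 49, 30, 35]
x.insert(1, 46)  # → [35, 46, 46, 49, 30, 35]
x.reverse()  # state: [35, 30, 49, 46, 46, 35]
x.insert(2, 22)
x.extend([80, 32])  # [35, 30, 22, 49, 46, 46, 35, 80, 32]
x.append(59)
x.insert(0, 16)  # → [16, 35, 30, 22, 49, 46, 46, 35, 80, 32, 59]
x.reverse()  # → [59, 32, 80, 35, 46, 46, 49, 22, 30, 35, 16]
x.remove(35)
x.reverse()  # [16, 35, 30, 22, 49, 46, 46, 80, 32, 59]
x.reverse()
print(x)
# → [59, 32, 80, 46, 46, 49, 22, 30, 35, 16]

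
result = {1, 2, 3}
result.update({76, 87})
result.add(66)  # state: {1, 2, 3, 66, 76, 87}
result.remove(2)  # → {1, 3, 66, 76, 87}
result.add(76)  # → {1, 3, 66, 76, 87}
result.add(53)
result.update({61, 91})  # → {1, 3, 53, 61, 66, 76, 87, 91}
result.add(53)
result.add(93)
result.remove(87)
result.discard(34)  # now {1, 3, 53, 61, 66, 76, 91, 93}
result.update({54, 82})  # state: {1, 3, 53, 54, 61, 66, 76, 82, 91, 93}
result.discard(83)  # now {1, 3, 53, 54, 61, 66, 76, 82, 91, 93}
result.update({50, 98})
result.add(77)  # {1, 3, 50, 53, 54, 61, 66, 76, 77, 82, 91, 93, 98}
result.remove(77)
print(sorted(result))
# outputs [1, 3, 50, 53, 54, 61, 66, 76, 82, 91, 93, 98]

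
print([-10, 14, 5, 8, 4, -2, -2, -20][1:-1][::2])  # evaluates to [14, 8, -2]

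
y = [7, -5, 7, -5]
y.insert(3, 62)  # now [7, -5, 7, 62, -5]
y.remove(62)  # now [7, -5, 7, -5]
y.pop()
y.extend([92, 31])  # [7, -5, 7, 92, 31]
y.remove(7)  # [-5, 7, 92, 31]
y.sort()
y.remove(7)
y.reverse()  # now [92, 31, -5]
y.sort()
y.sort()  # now [-5, 31, 92]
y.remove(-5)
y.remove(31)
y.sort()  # [92]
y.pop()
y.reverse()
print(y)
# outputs []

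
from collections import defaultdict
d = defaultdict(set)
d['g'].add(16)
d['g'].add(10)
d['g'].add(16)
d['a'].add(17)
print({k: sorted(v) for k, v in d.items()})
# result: {'g': [10, 16], 'a': [17]}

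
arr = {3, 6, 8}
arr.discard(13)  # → {3, 6, 8}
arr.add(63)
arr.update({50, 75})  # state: {3, 6, 8, 50, 63, 75}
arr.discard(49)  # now {3, 6, 8, 50, 63, 75}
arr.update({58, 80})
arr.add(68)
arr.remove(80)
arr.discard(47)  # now {3, 6, 8, 50, 58, 63, 68, 75}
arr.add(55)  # {3, 6, 8, 50, 55, 58, 63, 68, 75}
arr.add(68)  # {3, 6, 8, 50, 55, 58, 63, 68, 75}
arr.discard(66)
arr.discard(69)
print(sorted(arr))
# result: [3, 6, 8, 50, 55, 58, 63, 68, 75]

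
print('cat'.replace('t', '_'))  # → ca_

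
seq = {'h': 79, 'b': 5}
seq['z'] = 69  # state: {'h': 79, 'b': 5, 'z': 69}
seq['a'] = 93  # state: {'h': 79, 'b': 5, 'z': 69, 'a': 93}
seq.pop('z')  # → 69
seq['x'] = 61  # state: {'h': 79, 'b': 5, 'a': 93, 'x': 61}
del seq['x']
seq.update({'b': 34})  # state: {'h': 79, 'b': 34, 'a': 93}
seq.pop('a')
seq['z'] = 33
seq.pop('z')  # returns 33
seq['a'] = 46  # {'h': 79, 'b': 34, 'a': 46}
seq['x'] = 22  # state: {'h': 79, 'b': 34, 'a': 46, 'x': 22}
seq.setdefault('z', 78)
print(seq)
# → {'h': 79, 'b': 34, 'a': 46, 'x': 22, 'z': 78}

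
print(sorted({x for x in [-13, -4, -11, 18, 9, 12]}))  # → [-13, -11, -4, 9, 12, 18]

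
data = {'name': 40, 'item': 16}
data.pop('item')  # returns 16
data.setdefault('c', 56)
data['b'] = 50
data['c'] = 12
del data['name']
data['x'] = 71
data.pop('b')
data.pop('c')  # 12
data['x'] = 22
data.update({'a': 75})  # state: {'x': 22, 'a': 75}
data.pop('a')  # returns 75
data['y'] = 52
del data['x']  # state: {'y': 52}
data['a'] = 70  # {'y': 52, 'a': 70}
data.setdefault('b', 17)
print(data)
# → {'y': 52, 'a': 70, 'b': 17}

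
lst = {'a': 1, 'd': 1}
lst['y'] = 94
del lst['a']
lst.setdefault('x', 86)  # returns 86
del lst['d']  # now {'y': 94, 'x': 86}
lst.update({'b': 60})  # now {'y': 94, 'x': 86, 'b': 60}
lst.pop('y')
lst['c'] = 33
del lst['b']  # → {'x': 86, 'c': 33}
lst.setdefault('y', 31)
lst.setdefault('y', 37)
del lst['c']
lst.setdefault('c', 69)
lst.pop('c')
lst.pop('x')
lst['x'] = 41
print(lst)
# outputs {'y': 31, 'x': 41}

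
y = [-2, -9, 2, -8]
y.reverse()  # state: [-8, 2, -9, -2]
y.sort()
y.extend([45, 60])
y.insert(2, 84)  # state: [-9, -8, 84, -2, 2, 45, 60]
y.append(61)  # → [-9, -8, 84, -2, 2, 45, 60, 61]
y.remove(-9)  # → [-8, 84, -2, 2, 45, 60, 61]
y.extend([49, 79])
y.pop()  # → 79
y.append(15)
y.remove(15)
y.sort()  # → [-8, -2, 2, 45, 49, 60, 61, 84]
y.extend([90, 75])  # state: [-8, -2, 2, 45, 49, 60, 61, 84, 90, 75]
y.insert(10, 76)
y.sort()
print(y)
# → [-8, -2, 2, 45, 49, 60, 61, 75, 76, 84, 90]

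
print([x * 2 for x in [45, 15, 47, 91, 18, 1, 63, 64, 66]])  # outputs [90, 30, 94, 182, 36, 2, 126, 128, 132]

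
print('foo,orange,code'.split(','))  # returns ['foo', 'orange', 'code']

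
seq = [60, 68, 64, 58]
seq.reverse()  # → [58, 64, 68, 60]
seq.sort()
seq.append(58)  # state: [58, 60, 64, 68, 58]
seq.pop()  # 58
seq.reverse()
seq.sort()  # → [58, 60, 64, 68]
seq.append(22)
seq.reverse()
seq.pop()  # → 58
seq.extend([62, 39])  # [22, 68, 64, 60, 62, 39]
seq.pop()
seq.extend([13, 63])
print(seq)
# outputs [22, 68, 64, 60, 62, 13, 63]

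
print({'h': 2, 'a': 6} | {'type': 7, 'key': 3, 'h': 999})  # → {'h': 999, 'a': 6, 'type': 7, 'key': 3}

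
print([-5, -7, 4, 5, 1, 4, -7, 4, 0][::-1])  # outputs [0, 4, -7, 4, 1, 5, 4, -7, -5]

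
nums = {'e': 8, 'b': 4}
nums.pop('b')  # 4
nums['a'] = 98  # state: {'e': 8, 'a': 98}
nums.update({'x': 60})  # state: {'e': 8, 'a': 98, 'x': 60}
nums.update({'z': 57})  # {'e': 8, 'a': 98, 'x': 60, 'z': 57}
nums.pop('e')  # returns 8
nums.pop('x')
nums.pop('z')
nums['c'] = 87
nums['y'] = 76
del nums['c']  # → {'a': 98, 'y': 76}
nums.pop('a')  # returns 98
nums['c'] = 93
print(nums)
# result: {'y': 76, 'c': 93}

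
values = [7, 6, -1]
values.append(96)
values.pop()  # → 96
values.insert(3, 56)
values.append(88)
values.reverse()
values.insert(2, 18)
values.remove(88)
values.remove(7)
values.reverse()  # [6, -1, 18, 56]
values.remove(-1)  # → [6, 18, 56]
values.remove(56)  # [6, 18]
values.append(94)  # [6, 18, 94]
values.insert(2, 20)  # [6, 18, 20, 94]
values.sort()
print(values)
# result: [6, 18, 20, 94]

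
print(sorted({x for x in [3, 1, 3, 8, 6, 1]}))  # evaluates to [1, 3, 6, 8]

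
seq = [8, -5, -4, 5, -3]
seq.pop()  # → -3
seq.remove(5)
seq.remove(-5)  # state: [8, -4]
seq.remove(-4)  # [8]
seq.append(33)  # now [8, 33]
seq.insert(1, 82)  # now [8, 82, 33]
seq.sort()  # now [8, 33, 82]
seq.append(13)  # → [8, 33, 82, 13]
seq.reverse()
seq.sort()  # [8, 13, 33, 82]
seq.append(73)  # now [8, 13, 33, 82, 73]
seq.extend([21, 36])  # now [8, 13, 33, 82, 73, 21, 36]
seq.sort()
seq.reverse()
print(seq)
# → [82, 73, 36, 33, 21, 13, 8]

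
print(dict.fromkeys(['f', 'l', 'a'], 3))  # {'f': 3, 'l': 3, 'a': 3}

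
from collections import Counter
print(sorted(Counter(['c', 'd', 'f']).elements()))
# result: ['c', 'd', 'f']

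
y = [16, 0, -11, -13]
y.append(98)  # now [16, 0, -11, -13, 98]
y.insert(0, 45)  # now [45, 16, 0, -11, -13, 98]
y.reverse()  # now [98, -13, -11, 0, 16, 45]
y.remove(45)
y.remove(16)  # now [98, -13, -11, 0]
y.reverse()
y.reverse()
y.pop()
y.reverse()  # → [-11, -13, 98]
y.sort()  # [-13, -11, 98]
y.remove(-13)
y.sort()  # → [-11, 98]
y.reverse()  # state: [98, -11]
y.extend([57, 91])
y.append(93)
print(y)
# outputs [98, -11, 57, 91, 93]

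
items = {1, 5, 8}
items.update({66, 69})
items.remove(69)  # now {1, 5, 8, 66}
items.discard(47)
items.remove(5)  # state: {1, 8, 66}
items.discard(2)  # {1, 8, 66}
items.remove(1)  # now {8, 66}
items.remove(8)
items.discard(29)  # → {66}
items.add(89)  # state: {66, 89}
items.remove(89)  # {66}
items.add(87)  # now {66, 87}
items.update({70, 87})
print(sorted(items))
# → [66, 70, 87]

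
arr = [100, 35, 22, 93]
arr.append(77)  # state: [100, 35, 22, 93, 77]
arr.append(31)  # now [100, 35, 22, 93, 77, 31]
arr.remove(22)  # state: [100, 35, 93, 77, 31]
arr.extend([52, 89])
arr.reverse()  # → [89, 52, 31, 77, 93, 35, 100]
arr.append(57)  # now [89, 52, 31, 77, 93, 35, 100, 57]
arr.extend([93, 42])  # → [89, 52, 31, 77, 93, 35, 100, 57, 93, 42]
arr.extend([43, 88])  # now [89, 52, 31, 77, 93, 35, 100, 57, 93, 42, 43, 88]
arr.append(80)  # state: [89, 52, 31, 77, 93, 35, 100, 57, 93, 42, 43, 88, 80]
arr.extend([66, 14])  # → [89, 52, 31, 77, 93, 35, 100, 57, 93, 42, 43, 88, 80, 66, 14]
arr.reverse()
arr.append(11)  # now [14, 66, 80, 88, 43, 42, 93, 57, 100, 35, 93, 77, 31, 52, 89, 11]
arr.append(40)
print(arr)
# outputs [14, 66, 80, 88, 43, 42, 93, 57, 100, 35, 93, 77, 31, 52, 89, 11, 40]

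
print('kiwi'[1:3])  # iw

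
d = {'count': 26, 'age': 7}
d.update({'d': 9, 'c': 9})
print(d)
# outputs {'count': 26, 'age': 7, 'd': 9, 'c': 9}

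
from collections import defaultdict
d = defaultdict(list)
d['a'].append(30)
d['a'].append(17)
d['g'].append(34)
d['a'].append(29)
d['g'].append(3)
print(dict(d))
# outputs {'a': [30, 17, 29], 'g': [34, 3]}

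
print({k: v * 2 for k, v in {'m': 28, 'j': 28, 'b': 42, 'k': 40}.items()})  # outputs {'m': 56, 'j': 56, 'b': 84, 'k': 80}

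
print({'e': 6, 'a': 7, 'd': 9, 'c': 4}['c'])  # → 4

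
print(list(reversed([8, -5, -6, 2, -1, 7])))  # [7, -1, 2, -6, -5, 8]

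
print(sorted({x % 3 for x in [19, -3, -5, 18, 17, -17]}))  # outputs [0, 1, 2]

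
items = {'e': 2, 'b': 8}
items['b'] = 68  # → {'e': 2, 'b': 68}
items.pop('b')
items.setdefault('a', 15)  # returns 15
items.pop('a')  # 15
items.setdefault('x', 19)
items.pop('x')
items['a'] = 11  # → {'e': 2, 'a': 11}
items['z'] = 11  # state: {'e': 2, 'a': 11, 'z': 11}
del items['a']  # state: {'e': 2, 'z': 11}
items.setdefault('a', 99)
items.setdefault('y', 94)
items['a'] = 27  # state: {'e': 2, 'z': 11, 'a': 27, 'y': 94}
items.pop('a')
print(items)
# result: {'e': 2, 'z': 11, 'y': 94}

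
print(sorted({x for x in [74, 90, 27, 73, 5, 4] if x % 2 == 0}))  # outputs [4, 74, 90]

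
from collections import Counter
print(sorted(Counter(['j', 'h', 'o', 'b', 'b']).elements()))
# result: ['b', 'b', 'h', 'j', 'o']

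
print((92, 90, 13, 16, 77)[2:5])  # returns (13, 16, 77)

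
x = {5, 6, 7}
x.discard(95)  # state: {5, 6, 7}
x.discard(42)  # {5, 6, 7}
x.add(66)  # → {5, 6, 7, 66}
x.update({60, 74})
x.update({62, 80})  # {5, 6, 7, 60, 62, 66, 74, 80}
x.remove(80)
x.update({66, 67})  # {5, 6, 7, 60, 62, 66, 67, 74}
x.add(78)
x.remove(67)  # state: {5, 6, 7, 60, 62, 66, 74, 78}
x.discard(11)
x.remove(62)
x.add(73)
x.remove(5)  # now {6, 7, 60, 66, 73, 74, 78}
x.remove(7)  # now {6, 60, 66, 73, 74, 78}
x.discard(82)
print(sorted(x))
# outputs [6, 60, 66, 73, 74, 78]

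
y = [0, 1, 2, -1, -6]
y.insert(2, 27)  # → [0, 1, 27, 2, -1, -6]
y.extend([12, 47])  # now [0, 1, 27, 2, -1, -6, 12, 47]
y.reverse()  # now [47, 12, -6, -1, 2, 27, 1, 0]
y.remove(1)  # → [47, 12, -6, -1, 2, 27, 0]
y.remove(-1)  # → [47, 12, -6, 2, 27, 0]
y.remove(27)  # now [47, 12, -6, 2, 0]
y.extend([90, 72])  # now [47, 12, -6, 2, 0, 90, 72]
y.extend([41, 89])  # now [47, 12, -6, 2, 0, 90, 72, 41, 89]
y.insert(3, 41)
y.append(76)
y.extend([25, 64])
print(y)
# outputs [47, 12, -6, 41, 2, 0, 90, 72, 41, 89, 76, 25, 64]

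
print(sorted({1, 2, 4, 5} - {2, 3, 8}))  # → [1, 4, 5]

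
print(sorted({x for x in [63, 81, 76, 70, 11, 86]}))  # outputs [11, 63, 70, 76, 81, 86]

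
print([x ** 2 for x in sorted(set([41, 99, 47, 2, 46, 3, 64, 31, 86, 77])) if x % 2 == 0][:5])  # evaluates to [4, 2116, 4096, 7396]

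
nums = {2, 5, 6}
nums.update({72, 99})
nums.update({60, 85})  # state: {2, 5, 6, 60, 72, 85, 99}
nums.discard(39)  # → {2, 5, 6, 60, 72, 85, 99}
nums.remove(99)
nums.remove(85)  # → {2, 5, 6, 60, 72}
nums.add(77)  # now {2, 5, 6, 60, 72, 77}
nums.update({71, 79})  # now {2, 5, 6, 60, 71, 72, 77, 79}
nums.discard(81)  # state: {2, 5, 6, 60, 71, 72, 77, 79}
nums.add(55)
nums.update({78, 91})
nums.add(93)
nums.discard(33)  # {2, 5, 6, 55, 60, 71, 72, 77, 78, 79, 91, 93}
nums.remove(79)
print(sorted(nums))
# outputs [2, 5, 6, 55, 60, 71, 72, 77, 78, 91, 93]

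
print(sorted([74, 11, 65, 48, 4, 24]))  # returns [4, 11, 24, 48, 65, 74]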